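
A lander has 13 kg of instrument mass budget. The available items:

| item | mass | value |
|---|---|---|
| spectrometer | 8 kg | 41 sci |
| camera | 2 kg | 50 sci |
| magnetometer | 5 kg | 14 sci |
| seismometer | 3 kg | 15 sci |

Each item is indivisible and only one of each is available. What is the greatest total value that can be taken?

106 sci

This is a 0/1 knapsack; check combinations near the capacity.
- spectrometer+camera+seismometer: mass 8+2+3=13, value 41+50+15=106
- spectrometer+camera: mass 8+2=10, value 41+50=91
- camera+magnetometer+seismometer: mass 2+5+3=10, value 50+14+15=79
- camera+seismometer: mass 2+3=5, value 50+15=65
- camera+magnetometer: mass 2+5=7, value 50+14=64
Best: 106 sci.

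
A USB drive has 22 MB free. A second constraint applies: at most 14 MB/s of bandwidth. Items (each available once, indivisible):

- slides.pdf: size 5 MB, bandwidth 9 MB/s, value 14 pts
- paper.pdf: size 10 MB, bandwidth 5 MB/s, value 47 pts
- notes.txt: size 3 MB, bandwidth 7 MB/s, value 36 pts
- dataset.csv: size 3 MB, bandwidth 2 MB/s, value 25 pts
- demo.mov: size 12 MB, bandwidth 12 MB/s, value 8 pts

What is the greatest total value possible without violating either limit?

Feasible sets respecting both limits:
- paper.pdf+notes.txt+dataset.csv: size 16, bandwidth 14, value 108
- paper.pdf+notes.txt: size 13, bandwidth 12, value 83
- paper.pdf+dataset.csv: size 13, bandwidth 7, value 72
Best: 108 pts.

108 pts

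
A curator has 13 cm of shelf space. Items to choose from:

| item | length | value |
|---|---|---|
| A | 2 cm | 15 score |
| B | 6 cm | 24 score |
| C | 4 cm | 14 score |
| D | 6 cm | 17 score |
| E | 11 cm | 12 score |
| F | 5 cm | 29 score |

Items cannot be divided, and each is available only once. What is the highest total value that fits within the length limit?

This is a 0/1 knapsack; check combinations near the capacity.
- A+B+F: length 2+6+5=13, value 15+24+29=68
- A+D+F: length 2+6+5=13, value 15+17+29=61
- A+C+F: length 2+4+5=11, value 15+14+29=58
Best: 68 score.

68 score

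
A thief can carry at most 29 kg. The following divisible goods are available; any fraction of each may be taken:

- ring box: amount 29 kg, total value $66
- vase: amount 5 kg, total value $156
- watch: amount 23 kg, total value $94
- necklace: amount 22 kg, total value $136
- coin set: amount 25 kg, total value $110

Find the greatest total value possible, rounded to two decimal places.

Take in order of value per unit:
- vase (156/5 per unit): all 5 → value 156, running total 156.00
- necklace (136/22 per unit): all 22 → value 136, running total 292.00
- coin set (110/25 per unit): 2 of 25 → value 2×110/25 = 8.8000, running total 300.80
Total 300.80.

300.80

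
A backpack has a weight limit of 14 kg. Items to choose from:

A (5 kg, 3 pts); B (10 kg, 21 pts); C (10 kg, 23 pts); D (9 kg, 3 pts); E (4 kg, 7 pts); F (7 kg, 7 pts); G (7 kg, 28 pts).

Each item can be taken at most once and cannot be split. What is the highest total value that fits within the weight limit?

Check high-value combinations within 14 kg:
- E+G: weight 4+7=11, value 7+28=35
- F+G: weight 7+7=14, value 7+28=35
- A+G: weight 5+7=12, value 3+28=31
- C+E: weight 10+4=14, value 23+7=30
- G: weight 7, value 28
Best: 35 pts.

35 pts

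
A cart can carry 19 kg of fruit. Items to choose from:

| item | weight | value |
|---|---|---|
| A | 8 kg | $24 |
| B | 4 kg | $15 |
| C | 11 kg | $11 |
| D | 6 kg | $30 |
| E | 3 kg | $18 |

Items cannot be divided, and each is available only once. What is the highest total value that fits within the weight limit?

$72

Check high-value combinations within 19 kg:
- A+D+E: weight 8+6+3=17, value 24+30+18=72
- A+B+D: weight 8+4+6=18, value 24+15+30=69
- B+D+E: weight 4+6+3=13, value 15+30+18=63
- A+B+E: weight 8+4+3=15, value 24+15+18=57
- A+D: weight 8+6=14, value 24+30=54
Best: $72.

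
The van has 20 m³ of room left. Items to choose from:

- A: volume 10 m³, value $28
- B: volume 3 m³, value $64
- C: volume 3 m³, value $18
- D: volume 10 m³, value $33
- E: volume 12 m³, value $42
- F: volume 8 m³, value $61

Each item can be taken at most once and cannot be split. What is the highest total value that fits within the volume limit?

Check high-value combinations within 20 m³:
- B+C+F: volume 3+3+8=14, value 64+18+61=143
- B+F: volume 3+8=11, value 64+61=125
- B+C+E: volume 3+3+12=18, value 64+18+42=124
- B+C+D: volume 3+3+10=16, value 64+18+33=115
Best: $143.

$143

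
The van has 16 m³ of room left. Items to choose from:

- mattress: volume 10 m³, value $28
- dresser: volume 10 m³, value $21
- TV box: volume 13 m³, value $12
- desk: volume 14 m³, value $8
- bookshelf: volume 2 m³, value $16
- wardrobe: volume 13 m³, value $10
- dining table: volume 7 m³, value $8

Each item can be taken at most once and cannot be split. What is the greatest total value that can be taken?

$44

Check high-value combinations within 16 m³:
- mattress+bookshelf: volume 10+2=12, value 28+16=44
- dresser+bookshelf: volume 10+2=12, value 21+16=37
- mattress: volume 10, value 28
- TV box+bookshelf: volume 13+2=15, value 12+16=28
Best: $44.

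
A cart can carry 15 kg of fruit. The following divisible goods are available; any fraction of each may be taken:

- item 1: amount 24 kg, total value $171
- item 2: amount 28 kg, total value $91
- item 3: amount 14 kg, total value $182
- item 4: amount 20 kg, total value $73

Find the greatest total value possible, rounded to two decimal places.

Take in order of value per unit:
- item 3 (182/14 per unit): all 14 → value 182, running total 182.00
- item 1 (171/24 per unit): 1 of 24 → value 1×171/24 = 7.1250, running total 189.13
Total 189.13.

189.13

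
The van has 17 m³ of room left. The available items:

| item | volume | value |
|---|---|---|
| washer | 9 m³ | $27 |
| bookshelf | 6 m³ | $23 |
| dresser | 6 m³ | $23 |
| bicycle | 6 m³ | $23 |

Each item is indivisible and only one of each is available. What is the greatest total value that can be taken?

$50

Check high-value combinations within 17 m³:
- washer+bookshelf: volume 9+6=15, value 27+23=50
- washer+dresser: volume 9+6=15, value 27+23=50
- washer+bicycle: volume 9+6=15, value 27+23=50
- bookshelf+dresser: volume 6+6=12, value 23+23=46
- bookshelf+bicycle: volume 6+6=12, value 23+23=46
Best: $50.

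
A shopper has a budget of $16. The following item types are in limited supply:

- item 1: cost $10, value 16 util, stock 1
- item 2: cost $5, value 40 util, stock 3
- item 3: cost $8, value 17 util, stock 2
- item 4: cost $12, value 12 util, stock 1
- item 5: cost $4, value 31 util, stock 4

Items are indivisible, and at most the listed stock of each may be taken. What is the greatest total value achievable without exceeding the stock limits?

124 util

Top feasible selections:
- 4×item 5: cost 16, value 124
- 3×item 2: cost 15, value 120
- 2×item 2 + 1×item 5: cost 14, value 111
Best: 124 util.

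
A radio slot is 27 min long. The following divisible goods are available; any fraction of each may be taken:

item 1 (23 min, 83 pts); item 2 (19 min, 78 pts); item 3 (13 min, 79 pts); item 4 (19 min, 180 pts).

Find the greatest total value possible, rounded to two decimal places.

228.62

Take in order of value per unit:
- item 4 (180/19 per unit): all 19 → value 180, running total 180.00
- item 3 (79/13 per unit): 8 of 13 → value 8×79/13 = 48.6154, running total 228.62
Total 228.62.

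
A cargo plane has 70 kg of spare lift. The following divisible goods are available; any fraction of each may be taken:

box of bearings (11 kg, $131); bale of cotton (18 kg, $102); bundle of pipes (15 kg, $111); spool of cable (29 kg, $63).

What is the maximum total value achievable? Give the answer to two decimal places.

Take in order of value per unit:
- box of bearings (131/11 per unit): all 11 → value 131, running total 131.00
- bundle of pipes (111/15 per unit): all 15 → value 111, running total 242.00
- bale of cotton (102/18 per unit): all 18 → value 102, running total 344.00
- spool of cable (63/29 per unit): 26 of 29 → value 26×63/29 = 56.4828, running total 400.48
Total 400.48.

400.48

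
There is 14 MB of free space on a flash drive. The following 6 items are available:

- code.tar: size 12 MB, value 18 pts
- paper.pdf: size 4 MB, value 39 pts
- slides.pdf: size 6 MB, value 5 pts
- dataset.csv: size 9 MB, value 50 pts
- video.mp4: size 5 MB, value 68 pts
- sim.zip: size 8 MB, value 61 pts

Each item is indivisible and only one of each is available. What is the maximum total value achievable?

Check high-value combinations within 14 MB:
- video.mp4+sim.zip: size 5+8=13, value 68+61=129
- dataset.csv+video.mp4: size 9+5=14, value 50+68=118
- paper.pdf+video.mp4: size 4+5=9, value 39+68=107
- paper.pdf+sim.zip: size 4+8=12, value 39+61=100
Best: 129 pts.

129 pts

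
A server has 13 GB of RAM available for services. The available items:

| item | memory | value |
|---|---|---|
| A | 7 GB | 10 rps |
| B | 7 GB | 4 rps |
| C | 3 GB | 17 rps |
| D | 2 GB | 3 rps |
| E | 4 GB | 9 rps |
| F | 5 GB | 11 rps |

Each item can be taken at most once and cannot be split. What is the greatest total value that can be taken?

Check high-value combinations within 13 GB:
- C+E+F: memory 3+4+5=12, value 17+9+11=37
- C+D+F: memory 3+2+5=10, value 17+3+11=31
- A+C+D: memory 7+3+2=12, value 10+17+3=30
- C+D+E: memory 3+2+4=9, value 17+3+9=29
Best: 37 rps.

37 rps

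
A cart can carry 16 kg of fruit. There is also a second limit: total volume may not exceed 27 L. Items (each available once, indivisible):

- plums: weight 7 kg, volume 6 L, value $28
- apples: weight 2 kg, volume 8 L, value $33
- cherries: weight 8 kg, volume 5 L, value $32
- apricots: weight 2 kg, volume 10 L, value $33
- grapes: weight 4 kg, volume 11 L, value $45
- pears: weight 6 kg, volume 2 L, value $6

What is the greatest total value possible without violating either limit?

$110

Feasible sets respecting both limits:
- apples+cherries+grapes: weight 14, volume 24, value 110
- cherries+apricots+grapes: weight 14, volume 26, value 110
- plums+apples+grapes: weight 13, volume 25, value 106
- plums+apricots+grapes: weight 13, volume 27, value 106
Best: $110.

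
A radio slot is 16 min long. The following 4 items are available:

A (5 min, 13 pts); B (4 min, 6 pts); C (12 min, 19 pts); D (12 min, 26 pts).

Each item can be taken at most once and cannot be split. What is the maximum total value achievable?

32 pts

This is a 0/1 knapsack; check combinations near the capacity.
- B+D: duration 4+12=16, value 6+26=32
- D: duration 12, value 26
- B+C: duration 4+12=16, value 6+19=25
- A+B: duration 5+4=9, value 13+6=19
Best: 32 pts.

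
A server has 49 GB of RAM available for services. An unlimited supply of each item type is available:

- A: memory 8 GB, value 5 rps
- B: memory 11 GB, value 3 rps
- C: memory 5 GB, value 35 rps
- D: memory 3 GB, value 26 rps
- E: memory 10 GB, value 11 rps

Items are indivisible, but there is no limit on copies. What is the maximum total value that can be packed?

416 rps

Best value-per-unit is D at 26/3, and filling with it alone uses memory 16×3=48. No mix of the others beats 16×26 = 416.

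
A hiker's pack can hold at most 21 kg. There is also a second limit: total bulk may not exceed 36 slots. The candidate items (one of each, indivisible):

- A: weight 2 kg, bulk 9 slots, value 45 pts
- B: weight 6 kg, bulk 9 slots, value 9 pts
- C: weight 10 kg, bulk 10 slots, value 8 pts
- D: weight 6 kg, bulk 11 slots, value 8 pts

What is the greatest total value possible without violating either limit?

Feasible sets respecting both limits:
- A+B+C: weight 18, bulk 28, value 62
- A+B+D: weight 14, bulk 29, value 62
- A+C+D: weight 18, bulk 30, value 61
Best: 62 pts.

62 pts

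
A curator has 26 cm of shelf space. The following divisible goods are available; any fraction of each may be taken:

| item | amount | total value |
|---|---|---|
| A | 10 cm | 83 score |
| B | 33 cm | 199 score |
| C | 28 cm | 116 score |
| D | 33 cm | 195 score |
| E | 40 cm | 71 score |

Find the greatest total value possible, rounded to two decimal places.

Take in order of value per unit:
- A (83/10 per unit): all 10 → value 83, running total 83.00
- B (199/33 per unit): 16 of 33 → value 16×199/33 = 96.4848, running total 179.48
Total 179.48.

179.48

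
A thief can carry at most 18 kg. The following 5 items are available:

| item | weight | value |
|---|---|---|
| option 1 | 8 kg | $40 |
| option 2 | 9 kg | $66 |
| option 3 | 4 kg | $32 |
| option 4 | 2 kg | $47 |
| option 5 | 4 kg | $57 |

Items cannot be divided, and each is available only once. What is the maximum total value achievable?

$176

This is a 0/1 knapsack; check combinations near the capacity.
- option 1+option 3+option 4+option 5: weight 8+4+2+4=18, value 40+32+47+57=176
- option 2+option 4+option 5: weight 9+2+4=15, value 66+47+57=170
- option 2+option 3+option 5: weight 9+4+4=17, value 66+32+57=155
- option 2+option 3+option 4: weight 9+4+2=15, value 66+32+47=145
Best: $176.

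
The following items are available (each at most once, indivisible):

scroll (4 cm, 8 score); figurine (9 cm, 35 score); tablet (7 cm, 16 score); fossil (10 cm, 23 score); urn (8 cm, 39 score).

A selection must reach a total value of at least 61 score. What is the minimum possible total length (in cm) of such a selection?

Subsets with value ≥ 61, sorted by total length:
- figurine+urn: length 17, value 74
- fossil+urn: length 18, value 62
Minimum length: 17 cm.

17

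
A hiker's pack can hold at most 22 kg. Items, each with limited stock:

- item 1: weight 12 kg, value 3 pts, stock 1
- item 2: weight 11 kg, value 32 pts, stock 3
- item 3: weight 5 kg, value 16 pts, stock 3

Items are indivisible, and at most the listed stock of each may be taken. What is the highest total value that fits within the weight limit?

64 pts

Best selections within weight 22 and stock limits:
- 1×item 2 + 2×item 3: weight 21, value 64
- 2×item 2: weight 22, value 64
Best: 64 pts.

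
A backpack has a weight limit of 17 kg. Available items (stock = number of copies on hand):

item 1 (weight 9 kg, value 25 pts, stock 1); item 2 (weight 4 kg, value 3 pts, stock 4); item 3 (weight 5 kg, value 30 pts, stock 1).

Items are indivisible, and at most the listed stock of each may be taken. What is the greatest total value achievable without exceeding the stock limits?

Top feasible selections:
- 1×item 1 + 1×item 3: weight 14, value 55
- 3×item 2 + 1×item 3: weight 17, value 39
Best: 55 pts.

55 pts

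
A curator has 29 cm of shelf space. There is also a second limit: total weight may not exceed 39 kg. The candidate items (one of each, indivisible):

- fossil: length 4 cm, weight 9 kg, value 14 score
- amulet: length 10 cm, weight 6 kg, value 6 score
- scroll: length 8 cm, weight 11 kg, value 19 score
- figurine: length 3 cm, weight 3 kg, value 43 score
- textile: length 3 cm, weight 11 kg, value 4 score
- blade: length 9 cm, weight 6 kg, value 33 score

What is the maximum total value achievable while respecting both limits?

109 score

Feasible sets respecting both limits:
- fossil+scroll+figurine+blade: length 24, weight 29, value 109
- fossil+amulet+figurine+textile+blade: length 29, weight 35, value 100
- scroll+figurine+textile+blade: length 23, weight 31, value 99
Best: 109 score.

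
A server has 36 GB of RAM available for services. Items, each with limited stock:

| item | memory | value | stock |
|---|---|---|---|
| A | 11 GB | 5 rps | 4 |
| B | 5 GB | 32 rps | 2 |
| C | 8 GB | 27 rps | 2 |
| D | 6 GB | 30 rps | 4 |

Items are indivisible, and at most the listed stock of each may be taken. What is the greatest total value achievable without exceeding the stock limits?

184 rps

Best selections within memory 36 and stock limits:
- 2×B + 4×D: memory 34, value 184
- 2×B + 1×C + 3×D: memory 36, value 181
- 2×B + 3×D: memory 28, value 154
Best: 184 rps.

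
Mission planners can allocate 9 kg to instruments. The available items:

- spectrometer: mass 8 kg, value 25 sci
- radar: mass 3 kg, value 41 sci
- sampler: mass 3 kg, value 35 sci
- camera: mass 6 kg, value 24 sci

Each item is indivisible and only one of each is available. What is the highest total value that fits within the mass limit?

Check high-value combinations within 9 kg:
- radar+sampler: mass 3+3=6, value 41+35=76
- radar+camera: mass 3+6=9, value 41+24=65
- sampler+camera: mass 3+6=9, value 35+24=59
Best: 76 sci.

76 sci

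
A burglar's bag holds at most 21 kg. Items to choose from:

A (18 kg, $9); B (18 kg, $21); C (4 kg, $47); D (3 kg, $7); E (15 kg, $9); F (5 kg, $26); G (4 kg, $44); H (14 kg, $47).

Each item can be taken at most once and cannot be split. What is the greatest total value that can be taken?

$124

Check high-value combinations within 21 kg:
- C+D+F+G: weight 4+3+5+4=16, value 47+7+26+44=124
- C+F+G: weight 4+5+4=13, value 47+26+44=117
- C+D+H: weight 4+3+14=21, value 47+7+47=101
- C+D+G: weight 4+3+4=11, value 47+7+44=98
- D+G+H: weight 3+4+14=21, value 7+44+47=98
Best: $124.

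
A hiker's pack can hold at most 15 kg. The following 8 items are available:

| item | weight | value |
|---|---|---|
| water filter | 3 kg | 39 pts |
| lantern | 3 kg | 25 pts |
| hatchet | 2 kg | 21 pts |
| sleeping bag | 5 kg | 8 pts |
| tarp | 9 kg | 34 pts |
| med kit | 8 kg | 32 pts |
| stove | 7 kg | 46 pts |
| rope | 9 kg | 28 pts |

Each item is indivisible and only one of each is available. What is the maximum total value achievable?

131 pts

Check high-value combinations within 15 kg:
- water filter+lantern+hatchet+stove: weight 3+3+2+7=15, value 39+25+21+46=131
- water filter+lantern+stove: weight 3+3+7=13, value 39+25+46=110
- water filter+hatchet+stove: weight 3+2+7=12, value 39+21+46=106
- water filter+lantern+tarp: weight 3+3+9=15, value 39+25+34=98
- water filter+lantern+med kit: weight 3+3+8=14, value 39+25+32=96
Best: 131 pts.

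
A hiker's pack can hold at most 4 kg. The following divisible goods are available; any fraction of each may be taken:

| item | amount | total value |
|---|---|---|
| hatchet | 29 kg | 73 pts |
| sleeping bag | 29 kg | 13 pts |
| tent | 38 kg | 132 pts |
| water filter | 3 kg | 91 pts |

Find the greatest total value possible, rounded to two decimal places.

Take in order of value per unit:
- water filter (91/3 per unit): all 3 → value 91, running total 91.00
- tent (132/38 per unit): 1 of 38 → value 1×132/38 = 3.4737, running total 94.47
Total 94.47.

94.47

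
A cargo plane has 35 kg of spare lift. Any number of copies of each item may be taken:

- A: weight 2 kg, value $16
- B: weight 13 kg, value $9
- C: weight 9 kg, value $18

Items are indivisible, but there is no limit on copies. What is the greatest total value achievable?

$272

Best value-per-unit is A at 16/2, and filling with it alone uses weight 17×2=34. No mix of the others beats 17×16 = 272.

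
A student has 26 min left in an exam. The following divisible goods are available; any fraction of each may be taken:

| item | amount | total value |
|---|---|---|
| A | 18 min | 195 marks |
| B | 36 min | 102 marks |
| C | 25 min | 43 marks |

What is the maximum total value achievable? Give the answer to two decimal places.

217.67

Take in order of value per unit:
- A (195/18 per unit): all 18 → value 195, running total 195.00
- B (102/36 per unit): 8 of 36 → value 8×102/36 = 22.6667, running total 217.67
Total 217.67.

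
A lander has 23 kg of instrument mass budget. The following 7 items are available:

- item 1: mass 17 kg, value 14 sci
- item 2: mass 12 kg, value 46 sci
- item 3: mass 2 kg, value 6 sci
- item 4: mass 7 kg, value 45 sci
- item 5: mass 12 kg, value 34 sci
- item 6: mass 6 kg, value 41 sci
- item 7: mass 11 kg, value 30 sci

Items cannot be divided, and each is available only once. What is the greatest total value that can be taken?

This is a 0/1 knapsack; check combinations near the capacity.
- item 2+item 3+item 4: mass 12+2+7=21, value 46+6+45=97
- item 2+item 3+item 6: mass 12+2+6=20, value 46+6+41=93
- item 3+item 4+item 6: mass 2+7+6=15, value 6+45+41=92
Best: 97 sci.

97 sci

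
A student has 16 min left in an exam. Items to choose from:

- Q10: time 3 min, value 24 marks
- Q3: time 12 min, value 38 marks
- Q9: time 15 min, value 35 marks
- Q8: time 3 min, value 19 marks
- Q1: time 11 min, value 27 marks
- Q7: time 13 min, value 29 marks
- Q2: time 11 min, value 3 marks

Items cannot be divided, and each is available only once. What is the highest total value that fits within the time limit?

This is a 0/1 knapsack; check combinations near the capacity.
- Q10+Q3: time 3+12=15, value 24+38=62
- Q3+Q8: time 12+3=15, value 38+19=57
- Q10+Q7: time 3+13=16, value 24+29=53
Best: 62 marks.

62 marks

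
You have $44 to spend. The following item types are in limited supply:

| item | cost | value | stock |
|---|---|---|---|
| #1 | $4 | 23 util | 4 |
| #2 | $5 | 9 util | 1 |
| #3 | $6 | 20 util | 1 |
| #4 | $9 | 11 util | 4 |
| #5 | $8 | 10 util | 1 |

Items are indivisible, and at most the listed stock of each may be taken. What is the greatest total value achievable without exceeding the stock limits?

142 util

Top feasible selections:
- 4×#1 + 1×#2 + 1×#3 + 1×#4 + 1×#5: cost 44, value 142
- 4×#1 + 1×#3 + 2×#4: cost 40, value 134
Best: 142 util.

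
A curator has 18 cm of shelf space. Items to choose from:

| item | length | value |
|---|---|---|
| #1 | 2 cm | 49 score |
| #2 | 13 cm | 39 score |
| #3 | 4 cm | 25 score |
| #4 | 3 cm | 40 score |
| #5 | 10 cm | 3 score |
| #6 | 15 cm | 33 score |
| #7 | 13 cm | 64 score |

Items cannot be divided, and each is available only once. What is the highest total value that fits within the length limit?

153 score

Check high-value combinations within 18 cm:
- #1+#4+#7: length 2+3+13=18, value 49+40+64=153
- #1+#2+#4: length 2+13+3=18, value 49+39+40=128
- #1+#3+#4: length 2+4+3=9, value 49+25+40=114
Best: 153 score.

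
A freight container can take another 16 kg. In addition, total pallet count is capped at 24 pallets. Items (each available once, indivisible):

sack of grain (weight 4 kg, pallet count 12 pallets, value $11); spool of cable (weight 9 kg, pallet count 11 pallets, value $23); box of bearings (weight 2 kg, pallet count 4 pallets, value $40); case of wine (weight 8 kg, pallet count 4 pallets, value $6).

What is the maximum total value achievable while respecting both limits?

$63

Feasible sets respecting both limits:
- spool of cable+box of bearings: weight 11, pallet count 15, value 63
- sack of grain+box of bearings+case of wine: weight 14, pallet count 20, value 57
- sack of grain+box of bearings: weight 6, pallet count 16, value 51
Best: $63.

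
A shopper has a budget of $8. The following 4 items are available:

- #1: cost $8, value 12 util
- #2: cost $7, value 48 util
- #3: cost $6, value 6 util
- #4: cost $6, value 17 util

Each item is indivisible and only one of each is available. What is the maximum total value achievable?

Check high-value combinations within $8:
- #2: cost 7, value 48
- #4: cost 6, value 17
- #1: cost 8, value 12
- #3: cost 6, value 6
Best: 48 util.

48 util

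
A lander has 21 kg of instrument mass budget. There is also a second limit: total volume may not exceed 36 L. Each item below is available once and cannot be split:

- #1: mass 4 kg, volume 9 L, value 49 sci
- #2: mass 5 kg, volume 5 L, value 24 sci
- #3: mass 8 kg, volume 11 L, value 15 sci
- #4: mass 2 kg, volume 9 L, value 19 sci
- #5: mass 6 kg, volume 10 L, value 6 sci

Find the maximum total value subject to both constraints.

Feasible sets respecting both limits:
- #1+#2+#3+#4: mass 19, volume 34, value 107
- #1+#2+#4+#5: mass 17, volume 33, value 98
- #1+#2+#4: mass 11, volume 23, value 92
- #1+#2+#3: mass 17, volume 25, value 88
Best: 107 sci.

107 sci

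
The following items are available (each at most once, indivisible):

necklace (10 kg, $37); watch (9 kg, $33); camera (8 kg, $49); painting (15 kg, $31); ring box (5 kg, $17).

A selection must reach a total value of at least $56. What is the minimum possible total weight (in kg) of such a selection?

Subsets with value ≥ 56, sorted by total weight:
- camera+ring box: weight 13, value 66
- watch+camera: weight 17, value 82
- necklace+camera: weight 18, value 86
- necklace+watch: weight 19, value 70
Minimum weight: 13 kg.

13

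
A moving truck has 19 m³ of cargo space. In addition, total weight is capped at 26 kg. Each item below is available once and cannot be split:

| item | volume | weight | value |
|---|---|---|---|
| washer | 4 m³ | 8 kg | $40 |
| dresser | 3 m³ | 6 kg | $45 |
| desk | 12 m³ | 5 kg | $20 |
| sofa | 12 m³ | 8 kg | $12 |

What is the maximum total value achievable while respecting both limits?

Feasible sets respecting both limits:
- washer+dresser+desk: volume 19, weight 19, value 105
- washer+dresser+sofa: volume 19, weight 22, value 97
- washer+dresser: volume 7, weight 14, value 85
Best: $105.

$105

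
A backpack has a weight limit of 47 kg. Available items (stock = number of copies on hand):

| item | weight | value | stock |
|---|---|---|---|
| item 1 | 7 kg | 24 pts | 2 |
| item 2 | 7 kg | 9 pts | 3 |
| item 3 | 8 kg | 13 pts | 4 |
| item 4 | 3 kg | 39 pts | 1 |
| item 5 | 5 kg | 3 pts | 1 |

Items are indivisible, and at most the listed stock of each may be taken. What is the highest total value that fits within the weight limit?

Top feasible selections:
- 2×item 1 + 2×item 2 + 2×item 3 + 1×item 4: weight 47, value 131
- 2×item 1 + 3×item 3 + 1×item 4 + 1×item 5: weight 46, value 129
- 2×item 1 + 3×item 2 + 1×item 3 + 1×item 4: weight 46, value 127
Best: 131 pts.

131 pts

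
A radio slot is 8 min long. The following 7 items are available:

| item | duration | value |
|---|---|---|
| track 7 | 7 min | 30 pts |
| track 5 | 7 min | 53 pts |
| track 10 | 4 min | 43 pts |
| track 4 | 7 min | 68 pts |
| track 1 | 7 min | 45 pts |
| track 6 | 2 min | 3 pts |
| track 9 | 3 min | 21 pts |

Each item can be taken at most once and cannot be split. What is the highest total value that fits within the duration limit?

68 pts

Check high-value combinations within 8 min:
- track 4: duration 7, value 68
- track 10+track 9: duration 4+3=7, value 43+21=64
- track 5: duration 7, value 53
- track 10+track 6: duration 4+2=6, value 43+3=46
- track 1: duration 7, value 45
Best: 68 pts.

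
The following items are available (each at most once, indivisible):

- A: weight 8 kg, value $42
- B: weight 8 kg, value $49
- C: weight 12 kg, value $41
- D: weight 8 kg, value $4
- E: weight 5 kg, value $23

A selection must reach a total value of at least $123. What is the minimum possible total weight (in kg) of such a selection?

Subsets with value ≥ 123, sorted by total weight:
- A+B+C: weight 28, value 132
- A+B+C+E: weight 33, value 155
- A+B+C+D: weight 36, value 136
Minimum weight: 28 kg.

28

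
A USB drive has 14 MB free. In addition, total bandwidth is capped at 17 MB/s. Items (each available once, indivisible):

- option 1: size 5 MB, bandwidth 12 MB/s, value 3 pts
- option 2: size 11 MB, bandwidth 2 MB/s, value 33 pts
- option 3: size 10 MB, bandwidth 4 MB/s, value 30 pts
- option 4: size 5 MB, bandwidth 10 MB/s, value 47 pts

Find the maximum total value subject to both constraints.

47 pts

Feasible sets respecting both limits:
- option 4: size 5, bandwidth 10, value 47
- option 2: size 11, bandwidth 2, value 33
- option 3: size 10, bandwidth 4, value 30
- option 1: size 5, bandwidth 12, value 3
Best: 47 pts.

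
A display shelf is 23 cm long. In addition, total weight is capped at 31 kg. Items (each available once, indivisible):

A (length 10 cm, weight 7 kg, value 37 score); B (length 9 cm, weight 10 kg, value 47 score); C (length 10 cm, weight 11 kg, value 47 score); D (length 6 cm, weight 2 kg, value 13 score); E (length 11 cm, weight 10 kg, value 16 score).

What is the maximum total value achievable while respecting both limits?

Feasible sets respecting both limits:
- B+C: length 19, weight 21, value 94
- A+B: length 19, weight 17, value 84
- A+C: length 20, weight 18, value 84
- B+E: length 20, weight 20, value 63
Best: 94 score.

94 score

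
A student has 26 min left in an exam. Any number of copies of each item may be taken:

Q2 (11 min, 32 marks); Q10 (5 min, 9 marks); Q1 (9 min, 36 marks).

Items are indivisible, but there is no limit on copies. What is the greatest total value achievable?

81 marks

Best value-per-unit is Q1 at 36/9; filling with it alone gives 2×36 = 72.
Optimal mix: 1×Q10 + 2×Q1 → time 23, value 81.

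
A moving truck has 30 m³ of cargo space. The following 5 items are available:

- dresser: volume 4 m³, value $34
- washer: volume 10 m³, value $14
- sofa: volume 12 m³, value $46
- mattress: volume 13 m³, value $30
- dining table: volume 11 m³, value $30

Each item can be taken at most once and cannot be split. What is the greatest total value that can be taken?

Check high-value combinations within 30 m³:
- dresser+sofa+dining table: volume 4+12+11=27, value 34+46+30=110
- dresser+sofa+mattress: volume 4+12+13=29, value 34+46+30=110
- dresser+washer+sofa: volume 4+10+12=26, value 34+14+46=94
- dresser+mattress+dining table: volume 4+13+11=28, value 34+30+30=94
Best: $110.

$110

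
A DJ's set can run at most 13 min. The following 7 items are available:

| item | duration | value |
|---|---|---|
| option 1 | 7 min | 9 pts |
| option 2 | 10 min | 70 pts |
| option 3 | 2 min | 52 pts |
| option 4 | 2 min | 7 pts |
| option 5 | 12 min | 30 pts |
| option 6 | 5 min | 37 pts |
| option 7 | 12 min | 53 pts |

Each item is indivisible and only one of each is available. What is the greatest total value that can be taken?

Check high-value combinations within 13 min:
- option 2+option 3: duration 10+2=12, value 70+52=122
- option 3+option 4+option 6: duration 2+2+5=9, value 52+7+37=96
- option 3+option 6: duration 2+5=7, value 52+37=89
Best: 122 pts.

122 pts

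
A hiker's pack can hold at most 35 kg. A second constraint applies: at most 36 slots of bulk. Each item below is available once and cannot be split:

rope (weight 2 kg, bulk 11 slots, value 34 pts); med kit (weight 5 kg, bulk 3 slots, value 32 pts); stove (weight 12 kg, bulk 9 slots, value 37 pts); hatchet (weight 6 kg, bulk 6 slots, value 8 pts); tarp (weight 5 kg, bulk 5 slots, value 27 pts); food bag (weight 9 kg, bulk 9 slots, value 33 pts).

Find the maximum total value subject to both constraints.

138 pts

Feasible sets respecting both limits:
- rope+med kit+stove+hatchet+tarp: weight 30, bulk 34, value 138
- rope+med kit+stove+food bag: weight 28, bulk 32, value 136
- rope+med kit+hatchet+tarp+food bag: weight 27, bulk 34, value 134
Best: 138 pts.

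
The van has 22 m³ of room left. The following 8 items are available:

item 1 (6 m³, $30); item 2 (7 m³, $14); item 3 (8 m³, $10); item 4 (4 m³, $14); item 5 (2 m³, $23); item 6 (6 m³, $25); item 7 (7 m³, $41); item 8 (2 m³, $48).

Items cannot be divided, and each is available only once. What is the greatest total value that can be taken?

This is a 0/1 knapsack; check combinations near the capacity.
- item 1+item 4+item 5+item 7+item 8: volume 6+4+2+7+2=21, value 30+14+23+41+48=156
- item 4+item 5+item 6+item 7+item 8: volume 4+2+6+7+2=21, value 14+23+25+41+48=151
- item 1+item 6+item 7+item 8: volume 6+6+7+2=21, value 30+25+41+48=144
- item 1+item 5+item 7+item 8: volume 6+2+7+2=17, value 30+23+41+48=142
- item 1+item 4+item 5+item 6+item 8: volume 6+4+2+6+2=20, value 30+14+23+25+48=140
Best: $156.

$156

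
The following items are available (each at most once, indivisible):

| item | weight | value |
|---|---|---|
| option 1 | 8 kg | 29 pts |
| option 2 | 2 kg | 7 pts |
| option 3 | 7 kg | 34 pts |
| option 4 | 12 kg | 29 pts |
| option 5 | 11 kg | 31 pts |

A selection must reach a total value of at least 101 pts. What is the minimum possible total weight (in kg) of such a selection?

28

Subsets with value ≥ 101, sorted by total weight:
- option 1+option 2+option 3+option 5: weight 28, value 101
- option 2+option 3+option 4+option 5: weight 32, value 101
Minimum weight: 28 kg.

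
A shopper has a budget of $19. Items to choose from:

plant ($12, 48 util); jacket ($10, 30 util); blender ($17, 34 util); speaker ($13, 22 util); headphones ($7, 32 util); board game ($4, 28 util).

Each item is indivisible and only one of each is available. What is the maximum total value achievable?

80 util

Check high-value combinations within $19:
- plant+headphones: cost 12+7=19, value 48+32=80
- plant+board game: cost 12+4=16, value 48+28=76
- jacket+headphones: cost 10+7=17, value 30+32=62
- headphones+board game: cost 7+4=11, value 32+28=60
- jacket+board game: cost 10+4=14, value 30+28=58
Best: 80 util.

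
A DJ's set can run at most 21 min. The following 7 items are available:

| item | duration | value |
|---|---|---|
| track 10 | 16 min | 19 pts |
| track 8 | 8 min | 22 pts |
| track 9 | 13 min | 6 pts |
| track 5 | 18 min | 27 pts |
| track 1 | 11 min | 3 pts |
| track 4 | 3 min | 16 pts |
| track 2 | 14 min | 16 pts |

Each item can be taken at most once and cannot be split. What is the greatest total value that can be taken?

43 pts

Check high-value combinations within 21 min:
- track 5+track 4: duration 18+3=21, value 27+16=43
- track 8+track 4: duration 8+3=11, value 22+16=38
- track 10+track 4: duration 16+3=19, value 19+16=35
- track 4+track 2: duration 3+14=17, value 16+16=32
- track 8+track 9: duration 8+13=21, value 22+6=28
Best: 43 pts.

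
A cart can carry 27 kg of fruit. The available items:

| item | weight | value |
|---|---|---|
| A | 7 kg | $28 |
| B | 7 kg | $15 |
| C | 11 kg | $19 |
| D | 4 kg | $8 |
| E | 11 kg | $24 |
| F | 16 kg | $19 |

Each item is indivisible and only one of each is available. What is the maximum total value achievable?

$67

This is a 0/1 knapsack; check combinations near the capacity.
- A+B+E: weight 7+7+11=25, value 28+15+24=67
- A+B+C: weight 7+7+11=25, value 28+15+19=62
- A+D+E: weight 7+4+11=22, value 28+8+24=60
- A+C+D: weight 7+11+4=22, value 28+19+8=55
- A+D+F: weight 7+4+16=27, value 28+8+19=55
Best: $67.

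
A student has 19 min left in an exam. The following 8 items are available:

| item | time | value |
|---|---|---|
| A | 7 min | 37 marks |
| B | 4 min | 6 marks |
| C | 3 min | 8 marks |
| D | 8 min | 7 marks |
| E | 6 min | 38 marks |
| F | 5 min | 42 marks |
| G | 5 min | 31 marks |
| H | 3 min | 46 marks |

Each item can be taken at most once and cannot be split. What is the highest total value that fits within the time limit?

157 marks

Check high-value combinations within 19 min:
- E+F+G+H: time 6+5+5+3=19, value 38+42+31+46=157
- C+E+F+H: time 3+6+5+3=17, value 8+38+42+46=134
- A+C+F+H: time 7+3+5+3=18, value 37+8+42+46=133
- B+E+F+H: time 4+6+5+3=18, value 6+38+42+46=132
Best: 157 marks.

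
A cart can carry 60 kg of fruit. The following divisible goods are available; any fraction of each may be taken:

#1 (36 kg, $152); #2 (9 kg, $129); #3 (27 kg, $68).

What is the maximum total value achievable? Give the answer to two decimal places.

318.78

Take in order of value per unit:
- #2 (129/9 per unit): all 9 → value 129, running total 129.00
- #1 (152/36 per unit): all 36 → value 152, running total 281.00
- #3 (68/27 per unit): 15 of 27 → value 15×68/27 = 37.7778, running total 318.78
Total 318.78.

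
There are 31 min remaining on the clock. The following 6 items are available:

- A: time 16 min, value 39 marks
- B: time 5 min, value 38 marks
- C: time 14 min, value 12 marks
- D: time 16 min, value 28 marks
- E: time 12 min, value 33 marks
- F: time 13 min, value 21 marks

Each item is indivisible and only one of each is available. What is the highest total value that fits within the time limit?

Check high-value combinations within 31 min:
- B+E+F: time 5+12+13=30, value 38+33+21=92
- B+C+E: time 5+14+12=31, value 38+12+33=83
- A+B: time 16+5=21, value 39+38=77
- A+E: time 16+12=28, value 39+33=72
- B+E: time 5+12=17, value 38+33=71
Best: 92 marks.

92 marks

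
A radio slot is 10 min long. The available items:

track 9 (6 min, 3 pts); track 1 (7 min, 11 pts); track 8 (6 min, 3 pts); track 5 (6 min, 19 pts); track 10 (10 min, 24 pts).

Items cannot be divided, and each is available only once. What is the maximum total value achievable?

24 pts

Check high-value combinations within 10 min:
- track 10: duration 10, value 24
- track 5: duration 6, value 19
- track 1: duration 7, value 11
Best: 24 pts.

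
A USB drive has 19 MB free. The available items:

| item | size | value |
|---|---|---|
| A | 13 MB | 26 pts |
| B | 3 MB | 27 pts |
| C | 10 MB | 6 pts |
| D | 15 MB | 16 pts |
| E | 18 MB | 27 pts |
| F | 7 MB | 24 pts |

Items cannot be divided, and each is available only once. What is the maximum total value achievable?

Check high-value combinations within 19 MB:
- A+B: size 13+3=16, value 26+27=53
- B+F: size 3+7=10, value 27+24=51
- B+D: size 3+15=18, value 27+16=43
Best: 53 pts.

53 pts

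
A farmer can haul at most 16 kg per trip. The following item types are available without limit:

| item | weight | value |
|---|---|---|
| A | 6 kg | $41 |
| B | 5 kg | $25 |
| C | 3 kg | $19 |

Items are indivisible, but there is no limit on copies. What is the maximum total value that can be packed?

Best value-per-unit is A at 41/6; filling with it alone gives 2×41 = 82.
Optimal mix: 2×A + 1×C → weight 15, value 101.

$101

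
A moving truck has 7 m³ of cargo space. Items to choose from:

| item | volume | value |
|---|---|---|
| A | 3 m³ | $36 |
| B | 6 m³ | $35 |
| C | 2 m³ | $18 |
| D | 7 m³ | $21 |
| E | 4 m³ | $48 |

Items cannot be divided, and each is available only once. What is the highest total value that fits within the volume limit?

$84

Check high-value combinations within 7 m³:
- A+E: volume 3+4=7, value 36+48=84
- C+E: volume 2+4=6, value 18+48=66
- A+C: volume 3+2=5, value 36+18=54
Best: $84.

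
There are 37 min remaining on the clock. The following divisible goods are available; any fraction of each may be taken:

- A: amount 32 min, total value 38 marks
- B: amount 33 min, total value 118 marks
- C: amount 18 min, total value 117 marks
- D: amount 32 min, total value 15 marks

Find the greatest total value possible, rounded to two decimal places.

184.94

Take in order of value per unit:
- C (117/18 per unit): all 18 → value 117, running total 117.00
- B (118/33 per unit): 19 of 33 → value 19×118/33 = 67.9394, running total 184.94
Total 184.94.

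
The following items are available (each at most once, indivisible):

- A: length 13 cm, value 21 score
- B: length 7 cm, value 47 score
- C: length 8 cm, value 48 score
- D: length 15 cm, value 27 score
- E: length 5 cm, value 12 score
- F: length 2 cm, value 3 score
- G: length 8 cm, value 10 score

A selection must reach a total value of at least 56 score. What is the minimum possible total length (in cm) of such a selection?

12

Subsets with value ≥ 56, sorted by total length:
- B+E: length 12, value 59
- C+E: length 13, value 60
Minimum length: 12 cm.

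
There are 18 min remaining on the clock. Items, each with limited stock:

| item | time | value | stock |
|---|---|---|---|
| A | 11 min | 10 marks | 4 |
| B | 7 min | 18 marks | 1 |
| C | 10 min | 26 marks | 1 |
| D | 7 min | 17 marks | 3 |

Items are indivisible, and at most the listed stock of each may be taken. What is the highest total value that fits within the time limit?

Top feasible selections:
- 1×B + 1×C: time 17, value 44
- 1×C + 1×D: time 17, value 43
Best: 44 marks.

44 marks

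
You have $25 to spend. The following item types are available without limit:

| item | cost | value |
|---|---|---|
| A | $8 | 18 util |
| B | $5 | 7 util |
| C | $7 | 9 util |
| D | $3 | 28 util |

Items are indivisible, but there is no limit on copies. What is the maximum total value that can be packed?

224 util

Best value-per-unit is D at 28/3, and filling with it alone uses cost 8×3=24. No mix of the others beats 8×28 = 224.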